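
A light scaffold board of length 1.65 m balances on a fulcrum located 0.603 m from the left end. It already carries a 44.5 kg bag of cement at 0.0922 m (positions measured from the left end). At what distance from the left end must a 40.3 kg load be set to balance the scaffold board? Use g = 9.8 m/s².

x ≈ 1.17 m from the left end

Choose the fulcrum (at 0.603 m from the left end) as the axis so the support reaction has zero arm there.
Bag of cement: 44.5 × 9.8 = 436.1 N down at 0.0922 m → arm 0.5108 m, τ = 436.1 × 0.5108 = 222.8 N·m counterclockwise.
Net moment of existing loads = 222.8 N·m counterclockwise.
The load weighs 40.3 × 9.8 = 394.9 N and must supply an equal clockwise moment, so its lever arm about the fulcrum is 222.8 / 394.9 = 0.564 m.
That puts it at 0.603 + 0.564 = 1.17 m from the left end.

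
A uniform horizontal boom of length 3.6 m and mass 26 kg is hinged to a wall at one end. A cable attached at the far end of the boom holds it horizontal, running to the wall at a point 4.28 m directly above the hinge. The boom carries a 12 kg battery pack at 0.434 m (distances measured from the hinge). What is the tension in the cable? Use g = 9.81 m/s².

T ≈ 185 N

Taking torques about the hinge:
Beam weight: 26 × 9.81 = 255.1 N down at 1.8 m → arm 1.8 m, τ = 255.1 × 1.8 = 459.2 N·m clockwise.
Battery pack: 12 × 9.81 = 117.7 N down at 0.434 m → arm 0.434 m, τ = 117.7 × 0.434 = 51.08 N·m clockwise.
Total clockwise load moment = 510.3 N·m.
The cable tension T acts at 3.6 m; only its component perpendicular to the boom, T sinθ, produces torque. sinθ = h/√(h²+d²) = 4.28/√(4.28²+3.6²) = 0.7653.
Στ = 0 ⇒ T × 3.6 × 0.7653 = 510.3 ⇒ T = 510.3 / 2.755 = 185 N.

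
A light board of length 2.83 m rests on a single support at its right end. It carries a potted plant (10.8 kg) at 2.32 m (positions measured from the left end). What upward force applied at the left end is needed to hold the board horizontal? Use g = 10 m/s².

Take moments about the right end.
Potted plant: 10.8 × 10 = 108 N down at 2.32 m → arm 0.51 m, τ = 108 × 0.51 = 55.08 N·m counterclockwise.
Net moment of the loads = 55.08 N·m counterclockwise.
The upward force F acts at the left end, arm 2.83 m, giving F × 2.83 clockwise.
Balancing moments: F × 2.83 = 55.08, giving F = 55.08 / 2.83 = 19.5 N.

F ≈ 19.5 N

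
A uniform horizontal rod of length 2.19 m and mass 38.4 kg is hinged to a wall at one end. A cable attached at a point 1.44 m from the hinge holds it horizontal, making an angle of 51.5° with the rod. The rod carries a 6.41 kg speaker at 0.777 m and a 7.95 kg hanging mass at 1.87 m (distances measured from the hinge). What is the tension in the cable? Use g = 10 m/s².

About the hinge:
Beam weight: 38.4 × 10 = 384 N down at 1.095 m → arm 1.095 m, τ = 384 × 1.095 = 420.5 N·m clockwise.
Speaker: 6.41 × 10 = 64.1 N down at 0.777 m → arm 0.777 m, τ = 64.1 × 0.777 = 49.81 N·m clockwise.
Hanging mass: 7.95 × 10 = 79.5 N down at 1.87 m → arm 1.87 m, τ = 79.5 × 1.87 = 148.7 N·m clockwise.
Total clockwise load moment = 619 N·m.
The cable tension T acts at 1.44 m; only its component perpendicular to the rod, T sinθ, produces torque. sin 51.5° = 0.7826.
Στ = 0 ⇒ T × 1.44 × 0.7826 = 619 ⇒ T = 619 / 1.127 = 549 N.

T ≈ 549 N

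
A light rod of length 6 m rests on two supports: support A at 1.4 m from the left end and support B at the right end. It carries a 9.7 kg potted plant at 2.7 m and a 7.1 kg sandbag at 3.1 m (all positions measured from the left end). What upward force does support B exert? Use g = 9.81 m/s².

Taking torques about support A:
Potted plant: 9.7 × 9.81 = 95.16 N down at 2.7 m → arm 1.3 m, τ = 95.16 × 1.3 = 123.7 N·m clockwise.
Sandbag: 7.1 × 9.81 = 69.65 N down at 3.1 m → arm 1.7 m, τ = 69.65 × 1.7 = 118.4 N·m clockwise.
Net load moment about support A = 242.1 N·m clockwise.
Reaction R at support B is upward at 6 m, arm 4.6 m → moment R × 4.6 counterclockwise.
Setting net torque to zero: R × 4.6 = 242.1 → R = 52.6 N.

R_B ≈ 52.6 N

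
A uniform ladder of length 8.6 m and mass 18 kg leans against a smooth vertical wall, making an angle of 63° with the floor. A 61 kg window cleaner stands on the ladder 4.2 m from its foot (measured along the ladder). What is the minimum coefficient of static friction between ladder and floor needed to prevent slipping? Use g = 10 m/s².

Taking torques about the foot of the ladder:
Ladder weight 18×10 = 180 N acts at 4.3 m along the ladder; its horizontal arm is 4.3·cos63° = 1.952 m → τ = 351.4 N·m clockwise.
Window cleaner: 61×10 = 610 N at 4.2 m → arm 1.907 m → τ = 1163 N·m clockwise.
Wall normal N acts horizontally at the top; its moment arm is the height L sinθ = 8.6·sin63° = 7.663 m, counterclockwise.
Setting net torque to zero: N × 7.663 = 1514 → N = 197.6 N.
ΣFx = 0 ⇒ f = N_wall = 197.6 N. ΣFy = 0 ⇒ N_floor = 790 N.
μ_min = f / N_floor = 197.6 / 790 = 0.25.

μ_min ≈ 0.25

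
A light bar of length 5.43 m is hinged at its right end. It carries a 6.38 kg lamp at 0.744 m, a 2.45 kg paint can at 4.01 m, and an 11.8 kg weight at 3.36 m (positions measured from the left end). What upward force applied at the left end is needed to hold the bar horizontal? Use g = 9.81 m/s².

F ≈ 104 N

Taking torques about the right end:
Lamp: 6.38 × 9.81 = 62.59 N down at 0.744 m → arm 4.686 m, τ = 62.59 × 4.686 = 293.3 N·m counterclockwise.
Paint can: 2.45 × 9.81 = 24.03 N down at 4.01 m → arm 1.42 m, τ = 24.03 × 1.42 = 34.12 N·m counterclockwise.
Weight: 11.8 × 9.81 = 115.8 N down at 3.36 m → arm 2.07 m, τ = 115.8 × 2.07 = 239.7 N·m counterclockwise.
Net moment of the loads = 567.1 N·m counterclockwise.
The upward force F acts at the left end, arm 5.43 m, giving F × 5.43 clockwise.
For rotational equilibrium, F × 5.43 = 567.1, so F = 567.1 / 5.43 = 104 N.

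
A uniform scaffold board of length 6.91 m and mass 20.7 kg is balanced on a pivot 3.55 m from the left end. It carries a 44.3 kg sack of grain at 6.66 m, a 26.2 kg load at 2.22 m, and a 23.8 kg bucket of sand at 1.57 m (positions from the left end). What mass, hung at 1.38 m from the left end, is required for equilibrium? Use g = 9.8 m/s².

Choose the pivot (at 3.55 m from the left end) as the axis so the support reaction has zero arm there.
Beam weight: 20.7 × 9.8 = 202.9 N down at 3.455 m → arm 0.095 m, τ = 202.9 × 0.095 = 19.28 N·m counterclockwise.
Sack of grain: 44.3 × 9.8 = 434.1 N down at 6.66 m → arm 3.11 m, τ = 434.1 × 3.11 = 1350 N·m clockwise.
Load: 26.2 × 9.8 = 256.8 N down at 2.22 m → arm 1.33 m, τ = 256.8 × 1.33 = 341.5 N·m counterclockwise.
Bucket of sand: 23.8 × 9.8 = 233.2 N down at 1.57 m → arm 1.98 m, τ = 233.2 × 1.98 = 461.7 N·m counterclockwise.
Net moment of known loads = 527.5 N·m clockwise.
An unknown mass m at 1.38 m has arm 2.17 m; its moment is m·g·2.17 counterclockwise.
Setting net torque to zero: m × 9.8 × 2.17 = 527.5 → m = 527.5 / (9.8 × 2.17) = 24.8 kg.

m ≈ 24.8 kg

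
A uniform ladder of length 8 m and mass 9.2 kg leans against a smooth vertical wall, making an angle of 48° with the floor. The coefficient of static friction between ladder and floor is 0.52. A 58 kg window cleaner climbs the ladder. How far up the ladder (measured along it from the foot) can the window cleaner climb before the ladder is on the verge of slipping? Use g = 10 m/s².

d ≈ 4.72 m

Taking torques about the foot of the ladder:
Ladder weight 9.2×10 = 92 N acts at 4 m along the ladder; its horizontal arm is 4·cos48° = 2.677 m → τ = 246.3 N·m clockwise.
Window cleaner weight 58×10 = 580 N at distance d → arm d·cos48° → τ = 580·d·0.6691 clockwise.
Wall normal N at the top has arm L sinθ = 5.945 m counterclockwise, so Στ = 0 gives N·5.945 = 246.3 + 388.1·d.
ΣFy = 0 ⇒ N_floor = 672 N, so the maximum friction is μ_s·N_floor = 0.52×672 = 349.4 N. ΣFx = 0 ⇒ N_wall = f, so at the slipping point N = 349.4 N.
Substituting: 349.4×5.945 = 246.3 + 388.1·d ⇒ d = (2077 − 246.3) / 388.1 = 4.72 m.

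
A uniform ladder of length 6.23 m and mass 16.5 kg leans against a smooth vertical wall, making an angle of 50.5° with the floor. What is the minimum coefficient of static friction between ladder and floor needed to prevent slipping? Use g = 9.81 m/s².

μ_min ≈ 0.412

Take moments about the foot of the ladder.
Ladder weight 16.5×9.81 = 161.9 N acts at 3.115 m along the ladder; its horizontal arm is 3.115·cos50.5° = 1.981 m → τ = 320.7 N·m clockwise.
Wall normal N acts horizontally at the top; its moment arm is the height L sinθ = 6.23·sin50.5° = 4.807 m, counterclockwise.
Balancing moments: N × 4.807 = 320.7, giving N = 66.72 N.
ΣFx = 0 ⇒ f = N_wall = 66.72 N. ΣFy = 0 ⇒ N_floor = 161.9 N.
μ_min = f / N_floor = 66.72 / 161.9 = 0.412.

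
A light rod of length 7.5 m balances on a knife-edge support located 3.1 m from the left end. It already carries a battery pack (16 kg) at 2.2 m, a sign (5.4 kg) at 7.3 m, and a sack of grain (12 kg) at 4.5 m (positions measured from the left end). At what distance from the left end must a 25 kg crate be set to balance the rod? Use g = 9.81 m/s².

Choose the knife-edge support (at 3.1 m from the left end) as the axis so the support reaction has zero arm there.
Battery pack: 16 × 9.81 = 157 N down at 2.2 m → arm 0.9 m, τ = 157 × 0.9 = 141.3 N·m counterclockwise.
Sign: 5.4 × 9.81 = 52.97 N down at 7.3 m → arm 4.2 m, τ = 52.97 × 4.2 = 222.5 N·m clockwise.
Sack of grain: 12 × 9.81 = 117.7 N down at 4.5 m → arm 1.4 m, τ = 117.7 × 1.4 = 164.8 N·m clockwise.
Net moment of existing loads = 246 N·m clockwise.
The crate weighs 25 × 9.81 = 245.2 N and must supply an equal counterclockwise moment, so its lever arm about the knife-edge support is 246 / 245.2 = 1 m.
That puts it at 3.1 − 1 = 2.1 m from the left end.

x ≈ 2.1 m from the left end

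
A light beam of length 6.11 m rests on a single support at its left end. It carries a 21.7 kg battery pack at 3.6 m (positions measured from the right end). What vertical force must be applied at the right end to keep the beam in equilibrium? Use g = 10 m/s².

Take moments about the left end.
Battery pack: 21.7 × 10 = 217 N down at 3.6 m → arm 2.51 m, τ = 217 × 2.51 = 544.7 N·m clockwise.
Net moment of the loads = 544.7 N·m clockwise.
The upward force F acts at the right end, arm 6.11 m, giving F × 6.11 counterclockwise.
For rotational equilibrium, F × 6.11 = 544.7, so F = 544.7 / 6.11 = 89.1 N.

F ≈ 89.1 N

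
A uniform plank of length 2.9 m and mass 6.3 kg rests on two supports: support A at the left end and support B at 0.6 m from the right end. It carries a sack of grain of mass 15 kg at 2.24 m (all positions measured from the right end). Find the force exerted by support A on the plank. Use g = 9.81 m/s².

Choose support B as the axis so its reaction then has zero moment arm.
Beam weight: 6.3 × 9.81 = 61.8 N down at 1.45 m → arm 0.85 m, τ = 61.8 × 0.85 = 52.53 N·m counterclockwise.
Sack of grain: 15 × 9.81 = 147.2 N down at 2.24 m → arm 1.64 m, τ = 147.2 × 1.64 = 241.4 N·m counterclockwise.
Net load moment about support B = 293.9 N·m counterclockwise.
Reaction R at support A is upward at 2.9 m, arm 2.3 m → moment R × 2.3 clockwise.
Στ = 0 ⇒ R × 2.3 = 293.9 ⇒ R = 128 N.

R_A ≈ 128 N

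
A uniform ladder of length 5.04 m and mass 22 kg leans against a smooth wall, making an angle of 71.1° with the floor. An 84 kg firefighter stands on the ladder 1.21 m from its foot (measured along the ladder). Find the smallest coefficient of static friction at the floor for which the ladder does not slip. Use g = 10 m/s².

Take moments about the foot of the ladder.
Ladder weight 22×10 = 220 N acts at 2.52 m along the ladder; its horizontal arm is 2.52·cos71.1° = 0.8163 m → τ = 179.6 N·m clockwise.
Firefighter: 84×10 = 840 N at 1.21 m → arm 0.3919 m → τ = 329.2 N·m clockwise.
Wall normal N acts horizontally at the top; its moment arm is the height L sinθ = 5.04·sin71.1° = 4.768 m, counterclockwise.
Στ = 0 ⇒ N × 4.768 = 508.8 ⇒ N = 106.7 N.
ΣFx = 0 ⇒ f = N_wall = 106.7 N. ΣFy = 0 ⇒ N_floor = 1060 N.
μ_min = f / N_floor = 106.7 / 1060 = 0.101.

μ_min ≈ 0.101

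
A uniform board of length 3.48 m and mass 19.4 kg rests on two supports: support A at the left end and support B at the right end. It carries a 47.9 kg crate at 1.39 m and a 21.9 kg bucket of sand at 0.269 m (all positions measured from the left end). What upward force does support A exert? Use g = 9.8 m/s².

About support B:
Beam weight: 19.4 × 9.8 = 190.1 N down at 1.74 m → arm 1.74 m, τ = 190.1 × 1.74 = 330.8 N·m counterclockwise.
Crate: 47.9 × 9.8 = 469.4 N down at 1.39 m → arm 2.09 m, τ = 469.4 × 2.09 = 981 N·m counterclockwise.
Bucket of sand: 21.9 × 9.8 = 214.6 N down at 0.269 m → arm 3.211 m, τ = 214.6 × 3.211 = 689.1 N·m counterclockwise.
Net load moment about support B = 2001 N·m counterclockwise.
Reaction R at support A is upward at 0 m, arm 3.48 m → moment R × 3.48 clockwise.
Στ = 0 ⇒ R × 3.48 = 2001 ⇒ R = 575 N.

R_A ≈ 575 N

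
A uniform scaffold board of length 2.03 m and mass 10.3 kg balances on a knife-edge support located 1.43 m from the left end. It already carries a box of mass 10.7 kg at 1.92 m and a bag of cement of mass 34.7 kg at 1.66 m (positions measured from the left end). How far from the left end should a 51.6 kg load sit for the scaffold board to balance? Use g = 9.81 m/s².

Taking torques about the knife-edge support (at 1.43 m from the left end):
Beam weight: 10.3 × 9.81 = 101 N down at 1.015 m → arm 0.415 m, τ = 101 × 0.415 = 41.91 N·m counterclockwise.
Box: 10.7 × 9.81 = 105 N down at 1.92 m → arm 0.49 m, τ = 105 × 0.49 = 51.45 N·m clockwise.
Bag of cement: 34.7 × 9.81 = 340.4 N down at 1.66 m → arm 0.23 m, τ = 340.4 × 0.23 = 78.29 N·m clockwise.
Net moment of existing loads = 87.83 N·m clockwise.
The load weighs 51.6 × 9.81 = 506.2 N and must supply an equal counterclockwise moment, so its lever arm about the knife-edge support is 87.83 / 506.2 = 0.174 m.
That puts it at 1.43 − 0.174 = 1.26 m from the left end.

x ≈ 1.26 m from the left end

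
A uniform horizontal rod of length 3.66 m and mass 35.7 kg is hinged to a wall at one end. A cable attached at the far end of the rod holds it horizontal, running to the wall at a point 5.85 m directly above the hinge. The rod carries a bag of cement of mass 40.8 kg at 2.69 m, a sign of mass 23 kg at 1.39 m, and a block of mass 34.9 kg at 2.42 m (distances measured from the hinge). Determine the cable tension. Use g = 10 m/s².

Taking torques about the hinge:
Beam weight: 35.7 × 10 = 357 N down at 1.83 m → arm 1.83 m, τ = 357 × 1.83 = 653.3 N·m clockwise.
Bag of cement: 40.8 × 10 = 408 N down at 2.69 m → arm 2.69 m, τ = 408 × 2.69 = 1098 N·m clockwise.
Sign: 23 × 10 = 230 N down at 1.39 m → arm 1.39 m, τ = 230 × 1.39 = 319.7 N·m clockwise.
Block: 34.9 × 10 = 349 N down at 2.42 m → arm 2.42 m, τ = 349 × 2.42 = 844.6 N·m clockwise.
Total clockwise load moment = 2916 N·m.
The cable tension T acts at 3.66 m; only its component perpendicular to the rod, T sinθ, produces torque. sinθ = h/√(h²+d²) = 5.85/√(5.85²+3.66²) = 0.8478.
Setting net torque to zero: T × 3.66 × 0.8478 = 2916 → T = 2916 / 3.103 = 940 N.

T ≈ 940 N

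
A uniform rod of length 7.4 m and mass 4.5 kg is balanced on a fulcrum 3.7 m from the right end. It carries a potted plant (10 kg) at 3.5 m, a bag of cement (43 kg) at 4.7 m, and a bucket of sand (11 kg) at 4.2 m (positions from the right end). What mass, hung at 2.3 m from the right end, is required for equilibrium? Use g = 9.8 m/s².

Take moments about the fulcrum (at 3.7 m from the right end).
Beam weight: acts at the fulcrum, moment arm 0 → no torque.
Potted plant: 10 × 9.8 = 98 N down at 3.5 m → arm 0.2 m, τ = 98 × 0.2 = 19.6 N·m clockwise.
Bag of cement: 43 × 9.8 = 421.4 N down at 4.7 m → arm 1 m, τ = 421.4 × 1 = 421.4 N·m counterclockwise.
Bucket of sand: 11 × 9.8 = 107.8 N down at 4.2 m → arm 0.5 m, τ = 107.8 × 0.5 = 53.9 N·m counterclockwise.
Net moment of known loads = 455.7 N·m counterclockwise.
An unknown mass m at 2.3 m has arm 1.4 m; its moment is m·g·1.4 clockwise.
For rotational equilibrium, m × 9.8 × 1.4 = 455.7, so m = 455.7 / (9.8 × 1.4) = 33.2 kg.

m ≈ 33.2 kg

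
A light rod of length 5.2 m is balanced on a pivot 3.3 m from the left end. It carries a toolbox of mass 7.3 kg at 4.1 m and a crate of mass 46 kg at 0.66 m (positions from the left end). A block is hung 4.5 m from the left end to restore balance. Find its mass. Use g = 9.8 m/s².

m ≈ 96.3 kg

Sum moments about the pivot (at 3.3 m from the left end) (the support reaction has zero arm there).
Toolbox: 7.3 × 9.8 = 71.54 N down at 4.1 m → arm 0.8 m, τ = 71.54 × 0.8 = 57.23 N·m clockwise.
Crate: 46 × 9.8 = 450.8 N down at 0.66 m → arm 2.64 m, τ = 450.8 × 2.64 = 1190 N·m counterclockwise.
Net moment of known loads = 1133 N·m counterclockwise.
An unknown mass m at 4.5 m has arm 1.2 m; its moment is m·g·1.2 clockwise.
For rotational equilibrium, m × 9.8 × 1.2 = 1133, so m = 1133 / (9.8 × 1.2) = 96.3 kg.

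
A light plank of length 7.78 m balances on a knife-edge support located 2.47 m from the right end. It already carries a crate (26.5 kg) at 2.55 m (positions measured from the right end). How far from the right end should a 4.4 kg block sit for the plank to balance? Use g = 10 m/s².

Sum moments about the knife-edge support (at 2.47 m from the right end) (the support reaction has zero arm there).
Crate: 26.5 × 10 = 265 N down at 2.55 m → arm 0.08 m, τ = 265 × 0.08 = 21.2 N·m counterclockwise.
Net moment of existing loads = 21.2 N·m counterclockwise.
The block weighs 4.4 × 10 = 44 N and must supply an equal clockwise moment, so its lever arm about the knife-edge support is 21.2 / 44 = 0.482 m.
That puts it at 2.47 − 0.482 = 1.99 m from the right end.

x ≈ 1.99 m from the right end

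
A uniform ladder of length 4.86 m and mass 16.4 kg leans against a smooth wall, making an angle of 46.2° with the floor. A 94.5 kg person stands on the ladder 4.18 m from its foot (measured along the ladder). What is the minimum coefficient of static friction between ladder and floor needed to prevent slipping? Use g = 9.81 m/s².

μ_min ≈ 0.774

About the foot of the ladder:
Ladder weight 16.4×9.81 = 160.9 N acts at 2.43 m along the ladder; its horizontal arm is 2.43·cos46.2° = 1.682 m → τ = 270.6 N·m clockwise.
Person: 94.5×9.81 = 927 N at 4.18 m → arm 2.893 m → τ = 2682 N·m clockwise.
Wall normal N acts horizontally at the top; its moment arm is the height L sinθ = 4.86·sin46.2° = 3.508 m, counterclockwise.
Στ = 0 ⇒ N × 3.508 = 2953 ⇒ N = 841.8 N.
ΣFx = 0 ⇒ f = N_wall = 841.8 N. ΣFy = 0 ⇒ N_floor = 1088 N.
μ_min = f / N_floor = 841.8 / 1088 = 0.774.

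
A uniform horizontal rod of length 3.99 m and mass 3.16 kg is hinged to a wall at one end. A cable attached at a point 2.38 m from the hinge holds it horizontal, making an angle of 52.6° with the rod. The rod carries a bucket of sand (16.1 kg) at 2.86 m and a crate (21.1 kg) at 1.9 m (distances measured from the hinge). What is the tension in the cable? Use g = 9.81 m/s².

Taking torques about the hinge:
Beam weight: 3.16 × 9.81 = 31 N down at 1.995 m → arm 1.995 m, τ = 31 × 1.995 = 61.85 N·m clockwise.
Bucket of sand: 16.1 × 9.81 = 157.9 N down at 2.86 m → arm 2.86 m, τ = 157.9 × 2.86 = 451.6 N·m clockwise.
Crate: 21.1 × 9.81 = 207 N down at 1.9 m → arm 1.9 m, τ = 207 × 1.9 = 393.3 N·m clockwise.
Total clockwise load moment = 906.8 N·m.
The cable tension T acts at 2.38 m; only its component perpendicular to the rod, T sinθ, produces torque. sin 52.6° = 0.7944.
For rotational equilibrium, T × 2.38 × 0.7944 = 906.8, so T = 906.8 / 1.891 = 480 N.

T ≈ 480 N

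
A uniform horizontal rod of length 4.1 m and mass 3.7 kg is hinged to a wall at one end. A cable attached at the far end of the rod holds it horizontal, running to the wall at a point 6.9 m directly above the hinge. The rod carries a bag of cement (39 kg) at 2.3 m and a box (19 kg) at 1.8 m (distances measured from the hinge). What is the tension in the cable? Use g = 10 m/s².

T ≈ 373 N

Sum moments about the hinge (the unknown hinge reaction has zero arm there).
Beam weight: 3.7 × 10 = 37 N down at 2.05 m → arm 2.05 m, τ = 37 × 2.05 = 75.85 N·m clockwise.
Bag of cement: 39 × 10 = 390 N down at 2.3 m → arm 2.3 m, τ = 390 × 2.3 = 897 N·m clockwise.
Box: 19 × 10 = 190 N down at 1.8 m → arm 1.8 m, τ = 190 × 1.8 = 342 N·m clockwise.
Total clockwise load moment = 1315 N·m.
The cable tension T acts at 4.1 m; only its component perpendicular to the rod, T sinθ, produces torque. sinθ = h/√(h²+d²) = 6.9/√(6.9²+4.1²) = 0.8597.
Στ = 0 ⇒ T × 4.1 × 0.8597 = 1315 ⇒ T = 1315 / 3.525 = 373 N.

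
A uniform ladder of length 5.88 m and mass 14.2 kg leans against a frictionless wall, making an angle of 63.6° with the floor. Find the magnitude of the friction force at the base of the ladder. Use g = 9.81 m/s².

f ≈ 34.6 N

Taking torques about the foot of the ladder:
Ladder weight 14.2×9.81 = 139.3 N acts at 2.94 m along the ladder; its horizontal arm is 2.94·cos63.6° = 1.307 m → τ = 182.1 N·m clockwise.
Wall normal N acts horizontally at the top; its moment arm is the height L sinθ = 5.88·sin63.6° = 5.267 m, counterclockwise.
Setting net torque to zero: N × 5.267 = 182.1 → N = 34.6 N.
ΣFx = 0: friction at the foot balances the wall's push, so f = N_wall = 34.6 N.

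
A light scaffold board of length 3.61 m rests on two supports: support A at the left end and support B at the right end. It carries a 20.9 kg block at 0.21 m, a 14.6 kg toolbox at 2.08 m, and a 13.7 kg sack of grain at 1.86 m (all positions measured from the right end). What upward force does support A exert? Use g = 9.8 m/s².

R_A ≈ 164 N

Taking torques about support B:
Block: 20.9 × 9.8 = 204.8 N down at 0.21 m → arm 0.21 m, τ = 204.8 × 0.21 = 43.01 N·m counterclockwise.
Toolbox: 14.6 × 9.8 = 143.1 N down at 2.08 m → arm 2.08 m, τ = 143.1 × 2.08 = 297.6 N·m counterclockwise.
Sack of grain: 13.7 × 9.8 = 134.3 N down at 1.86 m → arm 1.86 m, τ = 134.3 × 1.86 = 249.8 N·m counterclockwise.
Net load moment about support B = 590.4 N·m counterclockwise.
Reaction R at support A is upward at 3.61 m, arm 3.61 m → moment R × 3.61 clockwise.
Setting net torque to zero: R × 3.61 = 590.4 → R = 164 N.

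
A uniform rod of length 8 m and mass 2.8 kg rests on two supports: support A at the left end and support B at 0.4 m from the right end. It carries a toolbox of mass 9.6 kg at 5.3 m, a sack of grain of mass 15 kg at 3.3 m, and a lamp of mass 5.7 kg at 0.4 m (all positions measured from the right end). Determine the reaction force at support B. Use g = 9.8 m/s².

About support A:
Beam weight: 2.8 × 9.8 = 27.44 N down at 4 m → arm 4 m, τ = 27.44 × 4 = 109.8 N·m clockwise.
Toolbox: 9.6 × 9.8 = 94.08 N down at 5.3 m → arm 2.7 m, τ = 94.08 × 2.7 = 254 N·m clockwise.
Sack of grain: 15 × 9.8 = 147 N down at 3.3 m → arm 4.7 m, τ = 147 × 4.7 = 690.9 N·m clockwise.
Lamp: 5.7 × 9.8 = 55.86 N down at 0.4 m → arm 7.6 m, τ = 55.86 × 7.6 = 424.5 N·m clockwise.
Net load moment about support A = 1479 N·m clockwise.
Reaction R at support B is upward at 0.4 m, arm 7.6 m → moment R × 7.6 counterclockwise.
For rotational equilibrium, R × 7.6 = 1479, so R = 195 N.

R_B ≈ 195 N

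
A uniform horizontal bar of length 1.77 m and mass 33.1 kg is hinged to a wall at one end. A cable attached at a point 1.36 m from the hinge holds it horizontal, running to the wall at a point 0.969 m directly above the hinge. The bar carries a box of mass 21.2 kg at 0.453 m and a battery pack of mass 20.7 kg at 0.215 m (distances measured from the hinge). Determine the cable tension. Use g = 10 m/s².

T ≈ 549 N

Taking torques about the hinge:
Beam weight: 33.1 × 10 = 331 N down at 0.885 m → arm 0.885 m, τ = 331 × 0.885 = 292.9 N·m clockwise.
Box: 21.2 × 10 = 212 N down at 0.453 m → arm 0.453 m, τ = 212 × 0.453 = 96.04 N·m clockwise.
Battery pack: 20.7 × 10 = 207 N down at 0.215 m → arm 0.215 m, τ = 207 × 0.215 = 44.51 N·m clockwise.
Total clockwise load moment = 433.4 N·m.
The cable tension T acts at 1.36 m; only its component perpendicular to the bar, T sinθ, produces torque. sinθ = h/√(h²+d²) = 0.969/√(0.969²+1.36²) = 0.5803.
Στ = 0 ⇒ T × 1.36 × 0.5803 = 433.4 ⇒ T = 433.4 / 0.7892 = 549 N.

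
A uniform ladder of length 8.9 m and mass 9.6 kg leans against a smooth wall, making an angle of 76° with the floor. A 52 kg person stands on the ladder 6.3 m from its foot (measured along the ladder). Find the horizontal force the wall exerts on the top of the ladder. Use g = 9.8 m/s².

Choose the foot of the ladder as the axis so the floor normal and friction both act there and drop out.
Ladder weight 9.6×9.8 = 94.08 N acts at 4.45 m along the ladder; its horizontal arm is 4.45·cos76° = 1.077 m → τ = 101.3 N·m clockwise.
Person: 52×9.8 = 509.6 N at 6.3 m → arm 1.524 m → τ = 776.6 N·m clockwise.
Wall normal N acts horizontally at the top; its moment arm is the height L sinθ = 8.9·sin76° = 8.636 m, counterclockwise.
Setting net torque to zero: N × 8.636 = 877.9 → N = 102 N.

N_wall ≈ 102 N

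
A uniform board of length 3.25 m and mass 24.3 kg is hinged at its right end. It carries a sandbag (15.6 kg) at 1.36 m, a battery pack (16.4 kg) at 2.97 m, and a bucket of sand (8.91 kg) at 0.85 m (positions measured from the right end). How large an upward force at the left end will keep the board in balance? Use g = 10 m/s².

About the right end:
Beam weight: 24.3 × 10 = 243 N down at 1.625 m → arm 1.625 m, τ = 243 × 1.625 = 394.9 N·m counterclockwise.
Sandbag: 15.6 × 10 = 156 N down at 1.36 m → arm 1.36 m, τ = 156 × 1.36 = 212.2 N·m counterclockwise.
Battery pack: 16.4 × 10 = 164 N down at 2.97 m → arm 2.97 m, τ = 164 × 2.97 = 487.1 N·m counterclockwise.
Bucket of sand: 8.91 × 10 = 89.1 N down at 0.85 m → arm 0.85 m, τ = 89.1 × 0.85 = 75.73 N·m counterclockwise.
Net moment of the loads = 1170 N·m counterclockwise.
The upward force F acts at the left end, arm 3.25 m, giving F × 3.25 clockwise.
Balancing moments: F × 3.25 = 1170, giving F = 1170 / 3.25 = 360 N.

F ≈ 360 N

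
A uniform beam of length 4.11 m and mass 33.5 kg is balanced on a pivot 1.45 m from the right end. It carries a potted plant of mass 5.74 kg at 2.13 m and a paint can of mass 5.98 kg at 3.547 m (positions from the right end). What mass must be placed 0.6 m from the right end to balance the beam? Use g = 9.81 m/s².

m ≈ 43.2 kg

Taking torques about the pivot (at 1.45 m from the right end):
Beam weight: 33.5 × 9.81 = 328.6 N down at 2.055 m → arm 0.605 m, τ = 328.6 × 0.605 = 198.8 N·m counterclockwise.
Potted plant: 5.74 × 9.81 = 56.31 N down at 2.13 m → arm 0.68 m, τ = 56.31 × 0.68 = 38.29 N·m counterclockwise.
Paint can: 5.98 × 9.81 = 58.66 N down at 3.547 m → arm 2.097 m, τ = 58.66 × 2.097 = 123 N·m counterclockwise.
Net moment of known loads = 360.1 N·m counterclockwise.
An unknown mass m at 0.6 m has arm 0.85 m; its moment is m·g·0.85 clockwise.
Balancing moments: m × 9.81 × 0.85 = 360.1, giving m = 360.1 / (9.81 × 0.85) = 43.2 kg.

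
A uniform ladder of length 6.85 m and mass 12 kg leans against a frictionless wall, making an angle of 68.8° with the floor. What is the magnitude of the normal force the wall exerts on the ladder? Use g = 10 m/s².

Sum moments about the foot of the ladder (the floor normal and friction both act there and drop out).
Ladder weight 12×10 = 120 N acts at 3.425 m along the ladder; its horizontal arm is 3.425·cos68.8° = 1.239 m → τ = 148.7 N·m clockwise.
Wall normal N acts horizontally at the top; its moment arm is the height L sinθ = 6.85·sin68.8° = 6.386 m, counterclockwise.
Setting net torque to zero: N × 6.386 = 148.7 → N = 23.3 N.

N_wall ≈ 23.3 N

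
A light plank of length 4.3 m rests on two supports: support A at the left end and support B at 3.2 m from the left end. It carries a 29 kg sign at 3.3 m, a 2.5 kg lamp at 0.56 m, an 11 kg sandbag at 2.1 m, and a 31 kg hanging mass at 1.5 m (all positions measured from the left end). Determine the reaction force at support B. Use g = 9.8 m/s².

R_B ≈ 511 N

About support A:
Sign: 29 × 9.8 = 284.2 N down at 3.3 m → arm 3.3 m, τ = 284.2 × 3.3 = 937.9 N·m clockwise.
Lamp: 2.5 × 9.8 = 24.5 N down at 0.56 m → arm 0.56 m, τ = 24.5 × 0.56 = 13.72 N·m clockwise.
Sandbag: 11 × 9.8 = 107.8 N down at 2.1 m → arm 2.1 m, τ = 107.8 × 2.1 = 226.4 N·m clockwise.
Hanging mass: 31 × 9.8 = 303.8 N down at 1.5 m → arm 1.5 m, τ = 303.8 × 1.5 = 455.7 N·m clockwise.
Net load moment about support A = 1634 N·m clockwise.
Reaction R at support B is upward at 3.2 m, arm 3.2 m → moment R × 3.2 counterclockwise.
Setting net torque to zero: R × 3.2 = 1634 → R = 511 N.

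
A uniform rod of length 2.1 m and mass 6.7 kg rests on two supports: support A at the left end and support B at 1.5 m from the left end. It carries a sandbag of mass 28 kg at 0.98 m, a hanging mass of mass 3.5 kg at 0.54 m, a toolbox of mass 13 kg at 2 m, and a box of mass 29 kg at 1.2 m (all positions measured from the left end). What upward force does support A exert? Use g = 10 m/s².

About support B:
Beam weight: 6.7 × 10 = 67 N down at 1.05 m → arm 0.45 m, τ = 67 × 0.45 = 30.15 N·m counterclockwise.
Sandbag: 28 × 10 = 280 N down at 0.98 m → arm 0.52 m, τ = 280 × 0.52 = 145.6 N·m counterclockwise.
Hanging mass: 3.5 × 10 = 35 N down at 0.54 m → arm 0.96 m, τ = 35 × 0.96 = 33.6 N·m counterclockwise.
Toolbox: 13 × 10 = 130 N down at 2 m → arm 0.5 m, τ = 130 × 0.5 = 65 N·m clockwise.
Box: 29 × 10 = 290 N down at 1.2 m → arm 0.3 m, τ = 290 × 0.3 = 87 N·m counterclockwise.
Net load moment about support B = 231.3 N·m counterclockwise.
Reaction R at support A is upward at 0 m, arm 1.5 m → moment R × 1.5 clockwise.
For rotational equilibrium, R × 1.5 = 231.3, so R = 154 N.

R_A ≈ 154 N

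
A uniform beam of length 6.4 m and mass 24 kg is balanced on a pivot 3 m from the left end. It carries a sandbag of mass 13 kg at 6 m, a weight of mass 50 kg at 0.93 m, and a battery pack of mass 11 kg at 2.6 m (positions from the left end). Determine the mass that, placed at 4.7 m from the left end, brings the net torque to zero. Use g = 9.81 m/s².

Choose the pivot (at 3 m from the left end) as the axis so the support reaction has zero arm there.
Beam weight: 24 × 9.81 = 235.4 N down at 3.2 m → arm 0.2 m, τ = 235.4 × 0.2 = 47.08 N·m clockwise.
Sandbag: 13 × 9.81 = 127.5 N down at 6 m → arm 3 m, τ = 127.5 × 3 = 382.5 N·m clockwise.
Weight: 50 × 9.81 = 490.5 N down at 0.93 m → arm 2.07 m, τ = 490.5 × 2.07 = 1015 N·m counterclockwise.
Battery pack: 11 × 9.81 = 107.9 N down at 2.6 m → arm 0.4 m, τ = 107.9 × 0.4 = 43.16 N·m counterclockwise.
Net moment of known loads = 628.6 N·m counterclockwise.
An unknown mass m at 4.7 m has arm 1.7 m; its moment is m·g·1.7 clockwise.
Στ = 0 ⇒ m × 9.81 × 1.7 = 628.6 ⇒ m = 628.6 / (9.81 × 1.7) = 37.7 kg.

m ≈ 37.7 kg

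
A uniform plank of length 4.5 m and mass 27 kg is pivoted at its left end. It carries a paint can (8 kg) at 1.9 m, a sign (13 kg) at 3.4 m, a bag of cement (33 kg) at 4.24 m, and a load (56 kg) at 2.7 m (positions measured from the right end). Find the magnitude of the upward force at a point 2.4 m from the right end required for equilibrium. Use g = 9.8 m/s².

F ≈ 958 N

About the left end:
Beam weight: 27 × 9.8 = 264.6 N down at 2.25 m → arm 2.25 m, τ = 264.6 × 2.25 = 595.4 N·m clockwise.
Paint can: 8 × 9.8 = 78.4 N down at 1.9 m → arm 2.6 m, τ = 78.4 × 2.6 = 203.8 N·m clockwise.
Sign: 13 × 9.8 = 127.4 N down at 3.4 m → arm 1.1 m, τ = 127.4 × 1.1 = 140.1 N·m clockwise.
Bag of cement: 33 × 9.8 = 323.4 N down at 4.24 m → arm 0.26 m, τ = 323.4 × 0.26 = 84.08 N·m clockwise.
Load: 56 × 9.8 = 548.8 N down at 2.7 m → arm 1.8 m, τ = 548.8 × 1.8 = 987.8 N·m clockwise.
Net moment of the loads = 2011 N·m clockwise.
The upward force F acts at a point 2.4 m from the right end, arm 2.1 m, giving F × 2.1 counterclockwise.
Setting net torque to zero: F × 2.1 = 2011 → F = 2011 / 2.1 = 958 N.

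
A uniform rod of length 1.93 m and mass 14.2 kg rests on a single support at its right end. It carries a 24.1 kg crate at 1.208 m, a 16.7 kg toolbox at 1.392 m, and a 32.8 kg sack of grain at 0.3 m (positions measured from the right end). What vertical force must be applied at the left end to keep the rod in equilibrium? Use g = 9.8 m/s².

Choose the right end as the axis so the unknown pivot reaction has zero arm there.
Beam weight: 14.2 × 9.8 = 139.2 N down at 0.965 m → arm 0.965 m, τ = 139.2 × 0.965 = 134.3 N·m counterclockwise.
Crate: 24.1 × 9.8 = 236.2 N down at 1.208 m → arm 1.208 m, τ = 236.2 × 1.208 = 285.3 N·m counterclockwise.
Toolbox: 16.7 × 9.8 = 163.7 N down at 1.392 m → arm 1.392 m, τ = 163.7 × 1.392 = 227.9 N·m counterclockwise.
Sack of grain: 32.8 × 9.8 = 321.4 N down at 0.3 m → arm 0.3 m, τ = 321.4 × 0.3 = 96.42 N·m counterclockwise.
Net moment of the loads = 743.9 N·m counterclockwise.
The upward force F acts at the left end, arm 1.93 m, giving F × 1.93 clockwise.
Balancing moments: F × 1.93 = 743.9, giving F = 743.9 / 1.93 = 385 N.

F ≈ 385 N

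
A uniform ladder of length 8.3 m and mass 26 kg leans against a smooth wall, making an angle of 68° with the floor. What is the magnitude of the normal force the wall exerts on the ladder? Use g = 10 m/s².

N_wall ≈ 52.5 N

About the foot of the ladder:
Ladder weight 26×10 = 260 N acts at 4.15 m along the ladder; its horizontal arm is 4.15·cos68° = 1.555 m → τ = 404.3 N·m clockwise.
Wall normal N acts horizontally at the top; its moment arm is the height L sinθ = 8.3·sin68° = 7.696 m, counterclockwise.
Balancing moments: N × 7.696 = 404.3, giving N = 52.5 N.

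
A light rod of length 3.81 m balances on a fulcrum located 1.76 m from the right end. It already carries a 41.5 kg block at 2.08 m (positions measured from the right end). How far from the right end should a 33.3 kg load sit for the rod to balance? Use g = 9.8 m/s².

Take moments about the fulcrum (at 1.76 m from the right end).
Block: 41.5 × 9.8 = 406.7 N down at 2.08 m → arm 0.32 m, τ = 406.7 × 0.32 = 130.1 N·m counterclockwise.
Net moment of existing loads = 130.1 N·m counterclockwise.
The load weighs 33.3 × 9.8 = 326.3 N and must supply an equal clockwise moment, so its lever arm about the fulcrum is 130.1 / 326.3 = 0.399 m.
That puts it at 1.76 − 0.399 = 1.36 m from the right end.

x ≈ 1.36 m from the right end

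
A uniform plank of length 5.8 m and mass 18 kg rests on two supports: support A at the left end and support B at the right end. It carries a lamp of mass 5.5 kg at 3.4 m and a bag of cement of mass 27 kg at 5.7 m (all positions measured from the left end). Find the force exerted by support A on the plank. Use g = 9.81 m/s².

Choose support B as the axis so its reaction then has zero moment arm.
Beam weight: 18 × 9.81 = 176.6 N down at 2.9 m → arm 2.9 m, τ = 176.6 × 2.9 = 512.1 N·m counterclockwise.
Lamp: 5.5 × 9.81 = 53.96 N down at 3.4 m → arm 2.4 m, τ = 53.96 × 2.4 = 129.5 N·m counterclockwise.
Bag of cement: 27 × 9.81 = 264.9 N down at 5.7 m → arm 0.1 m, τ = 264.9 × 0.1 = 26.49 N·m counterclockwise.
Net load moment about support B = 668.1 N·m counterclockwise.
Reaction R at support A is upward at 0 m, arm 5.8 m → moment R × 5.8 clockwise.
For rotational equilibrium, R × 5.8 = 668.1, so R = 115 N.

R_A ≈ 115 N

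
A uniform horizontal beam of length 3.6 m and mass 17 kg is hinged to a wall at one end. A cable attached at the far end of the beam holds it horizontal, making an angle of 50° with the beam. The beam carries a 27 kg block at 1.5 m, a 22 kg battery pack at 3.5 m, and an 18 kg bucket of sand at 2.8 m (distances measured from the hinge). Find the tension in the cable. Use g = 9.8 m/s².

T ≈ 705 N

About the hinge:
Beam weight: 17 × 9.8 = 166.6 N down at 1.8 m → arm 1.8 m, τ = 166.6 × 1.8 = 299.9 N·m clockwise.
Block: 27 × 9.8 = 264.6 N down at 1.5 m → arm 1.5 m, τ = 264.6 × 1.5 = 396.9 N·m clockwise.
Battery pack: 22 × 9.8 = 215.6 N down at 3.5 m → arm 3.5 m, τ = 215.6 × 3.5 = 754.6 N·m clockwise.
Bucket of sand: 18 × 9.8 = 176.4 N down at 2.8 m → arm 2.8 m, τ = 176.4 × 2.8 = 493.9 N·m clockwise.
Total clockwise load moment = 1945 N·m.
The cable tension T acts at 3.6 m; only its component perpendicular to the beam, T sinθ, produces torque. sin 50° = 0.766.
Setting net torque to zero: T × 3.6 × 0.766 = 1945 → T = 1945 / 2.758 = 705 N.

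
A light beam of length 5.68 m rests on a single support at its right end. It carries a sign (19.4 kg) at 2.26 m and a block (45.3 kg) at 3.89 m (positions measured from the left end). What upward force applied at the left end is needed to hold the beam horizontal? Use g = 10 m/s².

About the right end:
Sign: 19.4 × 10 = 194 N down at 2.26 m → arm 3.42 m, τ = 194 × 3.42 = 663.5 N·m counterclockwise.
Block: 45.3 × 10 = 453 N down at 3.89 m → arm 1.79 m, τ = 453 × 1.79 = 810.9 N·m counterclockwise.
Net moment of the loads = 1474 N·m counterclockwise.
The upward force F acts at the left end, arm 5.68 m, giving F × 5.68 clockwise.
Setting net torque to zero: F × 5.68 = 1474 → F = 1474 / 5.68 = 260 N.

F ≈ 260 N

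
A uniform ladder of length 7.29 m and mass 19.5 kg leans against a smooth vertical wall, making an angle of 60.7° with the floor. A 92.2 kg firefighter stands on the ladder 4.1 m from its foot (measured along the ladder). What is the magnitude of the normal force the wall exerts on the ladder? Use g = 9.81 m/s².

N_wall ≈ 339 N

Sum moments about the foot of the ladder (the floor normal and friction both act there and drop out).
Ladder weight 19.5×9.81 = 191.3 N acts at 3.645 m along the ladder; its horizontal arm is 3.645·cos60.7° = 1.784 m → τ = 341.3 N·m clockwise.
Firefighter: 92.2×9.81 = 904.5 N at 4.1 m → arm 2.006 m → τ = 1814 N·m clockwise.
Wall normal N acts horizontally at the top; its moment arm is the height L sinθ = 7.29·sin60.7° = 6.357 m, counterclockwise.
Balancing moments: N × 6.357 = 2155, giving N = 339 N.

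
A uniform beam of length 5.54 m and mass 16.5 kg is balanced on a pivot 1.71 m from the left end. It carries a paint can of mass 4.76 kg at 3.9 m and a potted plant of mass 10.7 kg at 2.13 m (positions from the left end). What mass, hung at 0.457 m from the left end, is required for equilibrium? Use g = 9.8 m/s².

m ≈ 25.9 kg

About the pivot (at 1.71 m from the left end):
Beam weight: 16.5 × 9.8 = 161.7 N down at 2.77 m → arm 1.06 m, τ = 161.7 × 1.06 = 171.4 N·m clockwise.
Paint can: 4.76 × 9.8 = 46.65 N down at 3.9 m → arm 2.19 m, τ = 46.65 × 2.19 = 102.2 N·m clockwise.
Potted plant: 10.7 × 9.8 = 104.9 N down at 2.13 m → arm 0.42 m, τ = 104.9 × 0.42 = 44.06 N·m clockwise.
Net moment of known loads = 317.7 N·m clockwise.
An unknown mass m at 0.457 m has arm 1.253 m; its moment is m·g·1.253 counterclockwise.
Balancing moments: m × 9.8 × 1.253 = 317.7, giving m = 317.7 / (9.8 × 1.253) = 25.9 kg.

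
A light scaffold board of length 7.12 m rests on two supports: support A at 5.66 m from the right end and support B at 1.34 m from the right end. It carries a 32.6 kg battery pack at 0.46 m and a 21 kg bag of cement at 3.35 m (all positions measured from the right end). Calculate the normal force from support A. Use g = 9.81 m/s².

About support B:
Battery pack: 32.6 × 9.81 = 319.8 N down at 0.46 m → arm 0.88 m, τ = 319.8 × 0.88 = 281.4 N·m clockwise.
Bag of cement: 21 × 9.81 = 206 N down at 3.35 m → arm 2.01 m, τ = 206 × 2.01 = 414.1 N·m counterclockwise.
Net load moment about support B = 132.7 N·m counterclockwise.
Reaction R at support A is upward at 5.66 m, arm 4.32 m → moment R × 4.32 clockwise.
Balancing moments: R × 4.32 = 132.7, giving R = 30.7 N.

R_A ≈ 30.7 N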